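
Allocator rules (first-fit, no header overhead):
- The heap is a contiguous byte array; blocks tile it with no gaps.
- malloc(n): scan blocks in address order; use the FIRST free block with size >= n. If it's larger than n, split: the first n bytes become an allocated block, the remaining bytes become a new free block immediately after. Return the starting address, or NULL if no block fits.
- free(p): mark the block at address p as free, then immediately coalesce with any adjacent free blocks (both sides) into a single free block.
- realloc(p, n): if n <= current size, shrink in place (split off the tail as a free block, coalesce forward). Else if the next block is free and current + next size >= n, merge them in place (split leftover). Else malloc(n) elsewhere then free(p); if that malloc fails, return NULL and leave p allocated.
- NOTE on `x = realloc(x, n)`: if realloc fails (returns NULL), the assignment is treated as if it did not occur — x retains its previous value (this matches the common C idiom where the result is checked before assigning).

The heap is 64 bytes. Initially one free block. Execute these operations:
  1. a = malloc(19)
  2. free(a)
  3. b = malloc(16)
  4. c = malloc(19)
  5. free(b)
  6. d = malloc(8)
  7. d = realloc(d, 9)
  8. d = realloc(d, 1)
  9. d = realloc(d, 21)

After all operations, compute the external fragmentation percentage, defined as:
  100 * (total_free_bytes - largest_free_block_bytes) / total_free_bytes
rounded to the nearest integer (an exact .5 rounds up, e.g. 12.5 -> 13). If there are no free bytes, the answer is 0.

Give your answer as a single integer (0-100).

Answer: 33

Derivation:
Op 1: a = malloc(19) -> a = 0; heap: [0-18 ALLOC][19-63 FREE]
Op 2: free(a) -> (freed a); heap: [0-63 FREE]
Op 3: b = malloc(16) -> b = 0; heap: [0-15 ALLOC][16-63 FREE]
Op 4: c = malloc(19) -> c = 16; heap: [0-15 ALLOC][16-34 ALLOC][35-63 FREE]
Op 5: free(b) -> (freed b); heap: [0-15 FREE][16-34 ALLOC][35-63 FREE]
Op 6: d = malloc(8) -> d = 0; heap: [0-7 ALLOC][8-15 FREE][16-34 ALLOC][35-63 FREE]
Op 7: d = realloc(d, 9) -> d = 0; heap: [0-8 ALLOC][9-15 FREE][16-34 ALLOC][35-63 FREE]
Op 8: d = realloc(d, 1) -> d = 0; heap: [0-0 ALLOC][1-15 FREE][16-34 ALLOC][35-63 FREE]
Op 9: d = realloc(d, 21) -> d = 35; heap: [0-15 FREE][16-34 ALLOC][35-55 ALLOC][56-63 FREE]
Free blocks: [16 8] total_free=24 largest=16 -> 100*(24-16)/24 = 800/24 ≈ 33.333 -> rounds to 33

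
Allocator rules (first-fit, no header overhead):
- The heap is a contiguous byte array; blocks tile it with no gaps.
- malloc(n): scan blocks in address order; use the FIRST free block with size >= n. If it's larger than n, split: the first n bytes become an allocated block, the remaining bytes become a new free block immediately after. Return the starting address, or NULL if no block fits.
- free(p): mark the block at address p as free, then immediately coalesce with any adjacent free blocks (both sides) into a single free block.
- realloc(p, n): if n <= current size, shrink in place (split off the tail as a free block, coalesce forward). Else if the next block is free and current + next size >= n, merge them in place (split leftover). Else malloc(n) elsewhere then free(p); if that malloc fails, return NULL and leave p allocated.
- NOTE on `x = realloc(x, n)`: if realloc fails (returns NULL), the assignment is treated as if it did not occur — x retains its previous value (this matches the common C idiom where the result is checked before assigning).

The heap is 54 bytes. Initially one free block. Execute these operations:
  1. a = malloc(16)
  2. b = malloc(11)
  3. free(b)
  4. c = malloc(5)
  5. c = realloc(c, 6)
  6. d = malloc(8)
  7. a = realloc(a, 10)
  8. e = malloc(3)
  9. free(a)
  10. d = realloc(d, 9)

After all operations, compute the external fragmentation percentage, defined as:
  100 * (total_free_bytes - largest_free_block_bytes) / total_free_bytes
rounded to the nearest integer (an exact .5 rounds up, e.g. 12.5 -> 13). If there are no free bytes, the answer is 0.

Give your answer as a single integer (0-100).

Answer: 36

Derivation:
Op 1: a = malloc(16) -> a = 0; heap: [0-15 ALLOC][16-53 FREE]
Op 2: b = malloc(11) -> b = 16; heap: [0-15 ALLOC][16-26 ALLOC][27-53 FREE]
Op 3: free(b) -> (freed b); heap: [0-15 ALLOC][16-53 FREE]
Op 4: c = malloc(5) -> c = 16; heap: [0-15 ALLOC][16-20 ALLOC][21-53 FREE]
Op 5: c = realloc(c, 6) -> c = 16; heap: [0-15 ALLOC][16-21 ALLOC][22-53 FREE]
Op 6: d = malloc(8) -> d = 22; heap: [0-15 ALLOC][16-21 ALLOC][22-29 ALLOC][30-53 FREE]
Op 7: a = realloc(a, 10) -> a = 0; heap: [0-9 ALLOC][10-15 FREE][16-21 ALLOC][22-29 ALLOC][30-53 FREE]
Op 8: e = malloc(3) -> e = 10; heap: [0-9 ALLOC][10-12 ALLOC][13-15 FREE][16-21 ALLOC][22-29 ALLOC][30-53 FREE]
Op 9: free(a) -> (freed a); heap: [0-9 FREE][10-12 ALLOC][13-15 FREE][16-21 ALLOC][22-29 ALLOC][30-53 FREE]
Op 10: d = realloc(d, 9) -> d = 22; heap: [0-9 FREE][10-12 ALLOC][13-15 FREE][16-21 ALLOC][22-30 ALLOC][31-53 FREE]
Free blocks: [10 3 23] total_free=36 largest=23 -> 100*(36-23)/36 = 1300/36 ≈ 36.111 -> rounds to 36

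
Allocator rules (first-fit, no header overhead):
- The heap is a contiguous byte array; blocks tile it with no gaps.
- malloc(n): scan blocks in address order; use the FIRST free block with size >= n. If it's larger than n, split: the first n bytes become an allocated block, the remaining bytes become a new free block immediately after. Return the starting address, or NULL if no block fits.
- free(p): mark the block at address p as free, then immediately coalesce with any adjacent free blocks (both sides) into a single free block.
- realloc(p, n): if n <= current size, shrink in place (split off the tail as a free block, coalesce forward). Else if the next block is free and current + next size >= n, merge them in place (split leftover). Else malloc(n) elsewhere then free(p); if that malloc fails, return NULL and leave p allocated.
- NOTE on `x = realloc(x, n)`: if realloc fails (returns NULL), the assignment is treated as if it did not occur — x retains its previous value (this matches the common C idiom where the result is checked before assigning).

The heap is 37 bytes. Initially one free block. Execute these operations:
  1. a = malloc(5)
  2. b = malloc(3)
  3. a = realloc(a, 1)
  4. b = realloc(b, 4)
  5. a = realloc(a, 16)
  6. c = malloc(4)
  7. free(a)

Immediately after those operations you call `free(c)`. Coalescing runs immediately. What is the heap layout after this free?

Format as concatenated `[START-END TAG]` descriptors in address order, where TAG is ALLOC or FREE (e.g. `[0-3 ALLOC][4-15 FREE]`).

Answer: [0-4 FREE][5-8 ALLOC][9-36 FREE]

Derivation:
Op 1: a = malloc(5) -> a = 0; heap: [0-4 ALLOC][5-36 FREE]
Op 2: b = malloc(3) -> b = 5; heap: [0-4 ALLOC][5-7 ALLOC][8-36 FREE]
Op 3: a = realloc(a, 1) -> a = 0; heap: [0-0 ALLOC][1-4 FREE][5-7 ALLOC][8-36 FREE]
Op 4: b = realloc(b, 4) -> b = 5; heap: [0-0 ALLOC][1-4 FREE][5-8 ALLOC][9-36 FREE]
Op 5: a = realloc(a, 16) -> a = 9; heap: [0-4 FREE][5-8 ALLOC][9-24 ALLOC][25-36 FREE]
Op 6: c = malloc(4) -> c = 0; heap: [0-3 ALLOC][4-4 FREE][5-8 ALLOC][9-24 ALLOC][25-36 FREE]
Op 7: free(a) -> (freed a); heap: [0-3 ALLOC][4-4 FREE][5-8 ALLOC][9-36 FREE]
free(c): c = 0 -> block [0-3 ALLOC]; mark free, coalesce with adjacent free neighbors -> [0-4 FREE][5-8 ALLOC][9-36 FREE]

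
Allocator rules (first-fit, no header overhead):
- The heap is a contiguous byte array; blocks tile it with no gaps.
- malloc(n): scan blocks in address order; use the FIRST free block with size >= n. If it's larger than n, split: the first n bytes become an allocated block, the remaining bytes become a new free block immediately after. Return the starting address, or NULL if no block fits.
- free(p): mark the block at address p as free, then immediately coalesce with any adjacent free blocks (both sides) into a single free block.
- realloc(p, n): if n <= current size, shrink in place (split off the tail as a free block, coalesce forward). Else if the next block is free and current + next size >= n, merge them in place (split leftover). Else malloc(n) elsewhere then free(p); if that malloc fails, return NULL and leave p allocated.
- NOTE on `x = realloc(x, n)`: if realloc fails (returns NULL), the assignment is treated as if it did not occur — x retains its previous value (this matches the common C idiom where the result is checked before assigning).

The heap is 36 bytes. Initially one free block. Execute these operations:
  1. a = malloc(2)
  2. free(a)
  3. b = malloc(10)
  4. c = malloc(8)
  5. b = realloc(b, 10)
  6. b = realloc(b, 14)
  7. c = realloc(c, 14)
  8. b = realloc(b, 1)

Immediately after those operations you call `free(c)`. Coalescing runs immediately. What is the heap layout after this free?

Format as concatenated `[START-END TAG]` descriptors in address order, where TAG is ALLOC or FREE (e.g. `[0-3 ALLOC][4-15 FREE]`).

Op 1: a = malloc(2) -> a = 0; heap: [0-1 ALLOC][2-35 FREE]
Op 2: free(a) -> (freed a); heap: [0-35 FREE]
Op 3: b = malloc(10) -> b = 0; heap: [0-9 ALLOC][10-35 FREE]
Op 4: c = malloc(8) -> c = 10; heap: [0-9 ALLOC][10-17 ALLOC][18-35 FREE]
Op 5: b = realloc(b, 10) -> b = 0; heap: [0-9 ALLOC][10-17 ALLOC][18-35 FREE]
Op 6: b = realloc(b, 14) -> b = 18; heap: [0-9 FREE][10-17 ALLOC][18-31 ALLOC][32-35 FREE]
Op 7: c = realloc(c, 14) -> NULL (c unchanged); heap: [0-9 FREE][10-17 ALLOC][18-31 ALLOC][32-35 FREE]
Op 8: b = realloc(b, 1) -> b = 18; heap: [0-9 FREE][10-17 ALLOC][18-18 ALLOC][19-35 FREE]
free(c): c = 10 -> block [10-17 ALLOC]; mark free, coalesce with adjacent free neighbors -> [0-17 FREE][18-18 ALLOC][19-35 FREE]

Answer: [0-17 FREE][18-18 ALLOC][19-35 FREE]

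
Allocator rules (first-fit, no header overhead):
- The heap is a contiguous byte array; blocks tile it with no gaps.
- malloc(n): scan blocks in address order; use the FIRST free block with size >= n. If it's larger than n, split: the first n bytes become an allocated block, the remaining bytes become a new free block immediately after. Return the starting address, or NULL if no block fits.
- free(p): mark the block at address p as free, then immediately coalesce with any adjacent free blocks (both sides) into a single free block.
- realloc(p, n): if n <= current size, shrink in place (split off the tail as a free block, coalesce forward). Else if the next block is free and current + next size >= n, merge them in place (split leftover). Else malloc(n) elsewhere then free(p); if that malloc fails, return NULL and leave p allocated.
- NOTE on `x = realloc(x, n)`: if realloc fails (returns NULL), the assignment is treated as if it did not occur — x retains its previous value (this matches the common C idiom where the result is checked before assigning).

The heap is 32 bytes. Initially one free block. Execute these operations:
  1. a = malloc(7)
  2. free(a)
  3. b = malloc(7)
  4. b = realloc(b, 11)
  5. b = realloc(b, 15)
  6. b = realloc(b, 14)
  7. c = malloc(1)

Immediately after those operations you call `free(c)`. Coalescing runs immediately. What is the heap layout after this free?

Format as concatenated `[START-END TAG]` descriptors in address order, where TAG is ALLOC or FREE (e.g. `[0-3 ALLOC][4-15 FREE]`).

Answer: [0-13 ALLOC][14-31 FREE]

Derivation:
Op 1: a = malloc(7) -> a = 0; heap: [0-6 ALLOC][7-31 FREE]
Op 2: free(a) -> (freed a); heap: [0-31 FREE]
Op 3: b = malloc(7) -> b = 0; heap: [0-6 ALLOC][7-31 FREE]
Op 4: b = realloc(b, 11) -> b = 0; heap: [0-10 ALLOC][11-31 FREE]
Op 5: b = realloc(b, 15) -> b = 0; heap: [0-14 ALLOC][15-31 FREE]
Op 6: b = realloc(b, 14) -> b = 0; heap: [0-13 ALLOC][14-31 FREE]
Op 7: c = malloc(1) -> c = 14; heap: [0-13 ALLOC][14-14 ALLOC][15-31 FREE]
free(c): c = 14 -> block [14-14 ALLOC]; mark free, coalesce with adjacent free neighbors -> [0-13 ALLOC][14-31 FREE]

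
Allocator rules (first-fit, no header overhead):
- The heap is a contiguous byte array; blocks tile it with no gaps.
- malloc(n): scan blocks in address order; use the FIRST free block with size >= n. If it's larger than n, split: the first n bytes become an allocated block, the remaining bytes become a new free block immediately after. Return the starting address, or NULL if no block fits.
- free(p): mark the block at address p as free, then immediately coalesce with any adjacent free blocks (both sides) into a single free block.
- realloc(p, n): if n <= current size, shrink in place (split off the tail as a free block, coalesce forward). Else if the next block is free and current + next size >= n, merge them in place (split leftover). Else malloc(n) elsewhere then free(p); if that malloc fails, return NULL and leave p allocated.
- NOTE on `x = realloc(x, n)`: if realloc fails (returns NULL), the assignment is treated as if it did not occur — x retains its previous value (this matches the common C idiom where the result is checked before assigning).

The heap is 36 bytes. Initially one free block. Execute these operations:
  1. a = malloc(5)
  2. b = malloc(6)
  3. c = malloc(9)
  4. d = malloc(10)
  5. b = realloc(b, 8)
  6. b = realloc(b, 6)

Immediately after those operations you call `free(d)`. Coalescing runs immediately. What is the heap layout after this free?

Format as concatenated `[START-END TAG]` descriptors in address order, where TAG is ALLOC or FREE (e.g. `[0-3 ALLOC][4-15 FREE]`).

Op 1: a = malloc(5) -> a = 0; heap: [0-4 ALLOC][5-35 FREE]
Op 2: b = malloc(6) -> b = 5; heap: [0-4 ALLOC][5-10 ALLOC][11-35 FREE]
Op 3: c = malloc(9) -> c = 11; heap: [0-4 ALLOC][5-10 ALLOC][11-19 ALLOC][20-35 FREE]
Op 4: d = malloc(10) -> d = 20; heap: [0-4 ALLOC][5-10 ALLOC][11-19 ALLOC][20-29 ALLOC][30-35 FREE]
Op 5: b = realloc(b, 8) -> NULL (b unchanged); heap: [0-4 ALLOC][5-10 ALLOC][11-19 ALLOC][20-29 ALLOC][30-35 FREE]
Op 6: b = realloc(b, 6) -> b = 5; heap: [0-4 ALLOC][5-10 ALLOC][11-19 ALLOC][20-29 ALLOC][30-35 FREE]
free(d): d = 20 -> block [20-29 ALLOC]; mark free, coalesce with adjacent free neighbors -> [0-4 ALLOC][5-10 ALLOC][11-19 ALLOC][20-35 FREE]

Answer: [0-4 ALLOC][5-10 ALLOC][11-19 ALLOC][20-35 FREE]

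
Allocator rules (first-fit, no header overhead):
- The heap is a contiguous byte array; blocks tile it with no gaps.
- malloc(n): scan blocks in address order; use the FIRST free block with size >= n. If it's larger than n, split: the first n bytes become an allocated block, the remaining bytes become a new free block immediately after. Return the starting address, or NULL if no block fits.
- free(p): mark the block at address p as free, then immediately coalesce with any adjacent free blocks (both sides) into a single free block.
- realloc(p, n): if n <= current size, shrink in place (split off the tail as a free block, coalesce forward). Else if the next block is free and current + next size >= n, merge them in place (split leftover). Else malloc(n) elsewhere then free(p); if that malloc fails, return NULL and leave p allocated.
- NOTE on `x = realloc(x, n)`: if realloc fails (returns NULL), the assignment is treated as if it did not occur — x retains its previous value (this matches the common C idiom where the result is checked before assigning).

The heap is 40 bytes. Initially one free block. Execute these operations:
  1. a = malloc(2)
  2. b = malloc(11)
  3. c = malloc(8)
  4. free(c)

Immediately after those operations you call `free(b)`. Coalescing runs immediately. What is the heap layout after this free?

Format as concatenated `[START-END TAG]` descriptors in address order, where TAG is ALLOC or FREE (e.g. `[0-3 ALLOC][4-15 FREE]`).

Op 1: a = malloc(2) -> a = 0; heap: [0-1 ALLOC][2-39 FREE]
Op 2: b = malloc(11) -> b = 2; heap: [0-1 ALLOC][2-12 ALLOC][13-39 FREE]
Op 3: c = malloc(8) -> c = 13; heap: [0-1 ALLOC][2-12 ALLOC][13-20 ALLOC][21-39 FREE]
Op 4: free(c) -> (freed c); heap: [0-1 ALLOC][2-12 ALLOC][13-39 FREE]
free(b): b = 2 -> block [2-12 ALLOC]; mark free, coalesce with adjacent free neighbors -> [0-1 ALLOC][2-39 FREE]

Answer: [0-1 ALLOC][2-39 FREE]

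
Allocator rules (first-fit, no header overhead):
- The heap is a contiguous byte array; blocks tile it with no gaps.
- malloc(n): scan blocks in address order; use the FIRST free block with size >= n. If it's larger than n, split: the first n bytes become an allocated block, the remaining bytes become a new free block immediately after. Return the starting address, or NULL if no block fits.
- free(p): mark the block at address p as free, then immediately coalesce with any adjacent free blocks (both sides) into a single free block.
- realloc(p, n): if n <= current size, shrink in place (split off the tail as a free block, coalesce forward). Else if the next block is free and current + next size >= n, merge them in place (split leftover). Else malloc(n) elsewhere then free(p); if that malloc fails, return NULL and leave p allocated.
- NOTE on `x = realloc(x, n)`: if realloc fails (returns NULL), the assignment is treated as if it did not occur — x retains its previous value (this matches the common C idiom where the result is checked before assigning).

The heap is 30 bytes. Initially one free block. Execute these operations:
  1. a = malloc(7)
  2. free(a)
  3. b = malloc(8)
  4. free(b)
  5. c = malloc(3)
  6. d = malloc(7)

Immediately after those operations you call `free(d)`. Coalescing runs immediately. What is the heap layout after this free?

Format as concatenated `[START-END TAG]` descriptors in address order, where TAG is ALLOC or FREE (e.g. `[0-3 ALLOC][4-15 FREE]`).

Op 1: a = malloc(7) -> a = 0; heap: [0-6 ALLOC][7-29 FREE]
Op 2: free(a) -> (freed a); heap: [0-29 FREE]
Op 3: b = malloc(8) -> b = 0; heap: [0-7 ALLOC][8-29 FREE]
Op 4: free(b) -> (freed b); heap: [0-29 FREE]
Op 5: c = malloc(3) -> c = 0; heap: [0-2 ALLOC][3-29 FREE]
Op 6: d = malloc(7) -> d = 3; heap: [0-2 ALLOC][3-9 ALLOC][10-29 FREE]
free(d): d = 3 -> block [3-9 ALLOC]; mark free, coalesce with adjacent free neighbors -> [0-2 ALLOC][3-29 FREE]

Answer: [0-2 ALLOC][3-29 FREE]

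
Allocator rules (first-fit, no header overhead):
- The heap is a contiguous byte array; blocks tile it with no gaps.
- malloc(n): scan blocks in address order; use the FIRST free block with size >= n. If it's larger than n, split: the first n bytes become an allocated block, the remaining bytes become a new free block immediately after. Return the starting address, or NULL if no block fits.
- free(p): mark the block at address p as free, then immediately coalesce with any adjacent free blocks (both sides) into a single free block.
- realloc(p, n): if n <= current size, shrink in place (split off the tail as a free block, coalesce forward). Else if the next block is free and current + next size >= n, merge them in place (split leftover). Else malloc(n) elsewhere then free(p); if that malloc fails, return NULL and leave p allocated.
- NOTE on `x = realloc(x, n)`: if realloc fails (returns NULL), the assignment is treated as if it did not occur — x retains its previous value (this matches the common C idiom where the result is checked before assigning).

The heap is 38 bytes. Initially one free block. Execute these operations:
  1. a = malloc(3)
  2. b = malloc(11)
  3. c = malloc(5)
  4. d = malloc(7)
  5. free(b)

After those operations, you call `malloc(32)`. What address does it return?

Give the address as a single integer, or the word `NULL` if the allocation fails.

Op 1: a = malloc(3) -> a = 0; heap: [0-2 ALLOC][3-37 FREE]
Op 2: b = malloc(11) -> b = 3; heap: [0-2 ALLOC][3-13 ALLOC][14-37 FREE]
Op 3: c = malloc(5) -> c = 14; heap: [0-2 ALLOC][3-13 ALLOC][14-18 ALLOC][19-37 FREE]
Op 4: d = malloc(7) -> d = 19; heap: [0-2 ALLOC][3-13 ALLOC][14-18 ALLOC][19-25 ALLOC][26-37 FREE]
Op 5: free(b) -> (freed b); heap: [0-2 ALLOC][3-13 FREE][14-18 ALLOC][19-25 ALLOC][26-37 FREE]
malloc(32): first-fit scan over [0-2 ALLOC][3-13 FREE][14-18 ALLOC][19-25 ALLOC][26-37 FREE] -> NULL

Answer: NULL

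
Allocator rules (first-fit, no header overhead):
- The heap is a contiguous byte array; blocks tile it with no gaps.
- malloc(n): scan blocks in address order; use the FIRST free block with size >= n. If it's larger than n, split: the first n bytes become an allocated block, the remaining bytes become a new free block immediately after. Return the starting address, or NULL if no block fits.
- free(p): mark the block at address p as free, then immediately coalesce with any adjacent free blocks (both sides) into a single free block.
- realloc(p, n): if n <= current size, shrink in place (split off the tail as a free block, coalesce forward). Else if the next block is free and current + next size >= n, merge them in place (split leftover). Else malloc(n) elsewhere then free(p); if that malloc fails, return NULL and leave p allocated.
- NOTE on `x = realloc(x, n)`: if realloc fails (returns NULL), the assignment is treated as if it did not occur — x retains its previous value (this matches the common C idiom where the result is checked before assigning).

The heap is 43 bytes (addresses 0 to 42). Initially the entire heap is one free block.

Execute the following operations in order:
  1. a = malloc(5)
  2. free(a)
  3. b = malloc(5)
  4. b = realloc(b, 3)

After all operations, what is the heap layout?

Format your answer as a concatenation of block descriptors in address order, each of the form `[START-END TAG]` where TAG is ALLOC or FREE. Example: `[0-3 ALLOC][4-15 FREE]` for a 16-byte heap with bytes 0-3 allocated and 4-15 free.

Op 1: a = malloc(5) -> a = 0; heap: [0-4 ALLOC][5-42 FREE]
Op 2: free(a) -> (freed a); heap: [0-42 FREE]
Op 3: b = malloc(5) -> b = 0; heap: [0-4 ALLOC][5-42 FREE]
Op 4: b = realloc(b, 3) -> b = 0; heap: [0-2 ALLOC][3-42 FREE]

Answer: [0-2 ALLOC][3-42 FREE]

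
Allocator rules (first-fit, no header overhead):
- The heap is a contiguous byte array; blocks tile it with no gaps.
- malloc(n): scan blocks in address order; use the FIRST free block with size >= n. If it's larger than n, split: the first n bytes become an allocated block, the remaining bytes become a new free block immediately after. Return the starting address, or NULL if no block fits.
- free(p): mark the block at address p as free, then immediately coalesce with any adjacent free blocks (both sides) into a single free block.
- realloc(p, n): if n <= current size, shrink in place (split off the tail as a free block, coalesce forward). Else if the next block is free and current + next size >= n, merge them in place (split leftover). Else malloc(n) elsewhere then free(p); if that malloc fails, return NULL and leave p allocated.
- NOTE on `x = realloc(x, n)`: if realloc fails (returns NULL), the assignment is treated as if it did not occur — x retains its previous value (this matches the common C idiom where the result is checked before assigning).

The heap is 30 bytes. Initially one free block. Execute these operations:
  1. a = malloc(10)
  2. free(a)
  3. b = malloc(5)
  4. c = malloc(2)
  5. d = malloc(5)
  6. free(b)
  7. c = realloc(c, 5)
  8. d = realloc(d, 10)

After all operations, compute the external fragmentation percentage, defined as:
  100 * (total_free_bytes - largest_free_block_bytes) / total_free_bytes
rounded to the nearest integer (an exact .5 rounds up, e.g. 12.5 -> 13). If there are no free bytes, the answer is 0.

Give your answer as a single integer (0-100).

Op 1: a = malloc(10) -> a = 0; heap: [0-9 ALLOC][10-29 FREE]
Op 2: free(a) -> (freed a); heap: [0-29 FREE]
Op 3: b = malloc(5) -> b = 0; heap: [0-4 ALLOC][5-29 FREE]
Op 4: c = malloc(2) -> c = 5; heap: [0-4 ALLOC][5-6 ALLOC][7-29 FREE]
Op 5: d = malloc(5) -> d = 7; heap: [0-4 ALLOC][5-6 ALLOC][7-11 ALLOC][12-29 FREE]
Op 6: free(b) -> (freed b); heap: [0-4 FREE][5-6 ALLOC][7-11 ALLOC][12-29 FREE]
Op 7: c = realloc(c, 5) -> c = 0; heap: [0-4 ALLOC][5-6 FREE][7-11 ALLOC][12-29 FREE]
Op 8: d = realloc(d, 10) -> d = 7; heap: [0-4 ALLOC][5-6 FREE][7-16 ALLOC][17-29 FREE]
Free blocks: [2 13] total_free=15 largest=13 -> 100*(15-13)/15 = 200/15 ≈ 13.333 -> rounds to 13

Answer: 13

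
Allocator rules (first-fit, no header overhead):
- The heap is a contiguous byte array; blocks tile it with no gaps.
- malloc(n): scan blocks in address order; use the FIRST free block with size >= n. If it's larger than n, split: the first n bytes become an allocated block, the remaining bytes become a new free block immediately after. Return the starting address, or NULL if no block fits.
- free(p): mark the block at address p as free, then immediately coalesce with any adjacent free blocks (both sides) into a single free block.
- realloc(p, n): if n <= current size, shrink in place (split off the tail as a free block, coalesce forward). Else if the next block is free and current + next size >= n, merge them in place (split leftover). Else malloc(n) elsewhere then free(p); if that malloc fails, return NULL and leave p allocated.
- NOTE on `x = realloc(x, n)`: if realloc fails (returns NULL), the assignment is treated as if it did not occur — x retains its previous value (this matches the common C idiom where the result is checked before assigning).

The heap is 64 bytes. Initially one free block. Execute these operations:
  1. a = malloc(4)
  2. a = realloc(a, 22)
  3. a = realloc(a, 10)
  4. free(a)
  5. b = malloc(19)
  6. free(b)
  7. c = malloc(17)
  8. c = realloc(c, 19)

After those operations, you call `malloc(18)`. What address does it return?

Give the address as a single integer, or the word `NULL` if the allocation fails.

Answer: 19

Derivation:
Op 1: a = malloc(4) -> a = 0; heap: [0-3 ALLOC][4-63 FREE]
Op 2: a = realloc(a, 22) -> a = 0; heap: [0-21 ALLOC][22-63 FREE]
Op 3: a = realloc(a, 10) -> a = 0; heap: [0-9 ALLOC][10-63 FREE]
Op 4: free(a) -> (freed a); heap: [0-63 FREE]
Op 5: b = malloc(19) -> b = 0; heap: [0-18 ALLOC][19-63 FREE]
Op 6: free(b) -> (freed b); heap: [0-63 FREE]
Op 7: c = malloc(17) -> c = 0; heap: [0-16 ALLOC][17-63 FREE]
Op 8: c = realloc(c, 19) -> c = 0; heap: [0-18 ALLOC][19-63 FREE]
malloc(18): first-fit scan over [0-18 ALLOC][19-63 FREE] -> 19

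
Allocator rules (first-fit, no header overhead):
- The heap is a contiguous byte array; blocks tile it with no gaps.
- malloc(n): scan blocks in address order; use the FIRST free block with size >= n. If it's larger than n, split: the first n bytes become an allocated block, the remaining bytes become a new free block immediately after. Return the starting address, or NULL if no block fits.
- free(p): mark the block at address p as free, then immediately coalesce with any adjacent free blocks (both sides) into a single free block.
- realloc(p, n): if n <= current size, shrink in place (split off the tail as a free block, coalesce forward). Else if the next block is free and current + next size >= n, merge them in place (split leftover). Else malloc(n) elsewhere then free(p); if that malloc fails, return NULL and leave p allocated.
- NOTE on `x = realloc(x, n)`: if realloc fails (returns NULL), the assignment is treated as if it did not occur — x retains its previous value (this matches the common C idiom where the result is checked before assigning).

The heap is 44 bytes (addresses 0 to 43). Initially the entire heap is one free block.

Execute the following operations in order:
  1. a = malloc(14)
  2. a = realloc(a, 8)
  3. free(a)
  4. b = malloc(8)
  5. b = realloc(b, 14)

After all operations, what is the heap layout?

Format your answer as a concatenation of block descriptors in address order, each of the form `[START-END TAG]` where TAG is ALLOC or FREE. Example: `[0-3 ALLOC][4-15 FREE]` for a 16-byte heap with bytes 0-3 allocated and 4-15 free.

Op 1: a = malloc(14) -> a = 0; heap: [0-13 ALLOC][14-43 FREE]
Op 2: a = realloc(a, 8) -> a = 0; heap: [0-7 ALLOC][8-43 FREE]
Op 3: free(a) -> (freed a); heap: [0-43 FREE]
Op 4: b = malloc(8) -> b = 0; heap: [0-7 ALLOC][8-43 FREE]
Op 5: b = realloc(b, 14) -> b = 0; heap: [0-13 ALLOC][14-43 FREE]

Answer: [0-13 ALLOC][14-43 FREE]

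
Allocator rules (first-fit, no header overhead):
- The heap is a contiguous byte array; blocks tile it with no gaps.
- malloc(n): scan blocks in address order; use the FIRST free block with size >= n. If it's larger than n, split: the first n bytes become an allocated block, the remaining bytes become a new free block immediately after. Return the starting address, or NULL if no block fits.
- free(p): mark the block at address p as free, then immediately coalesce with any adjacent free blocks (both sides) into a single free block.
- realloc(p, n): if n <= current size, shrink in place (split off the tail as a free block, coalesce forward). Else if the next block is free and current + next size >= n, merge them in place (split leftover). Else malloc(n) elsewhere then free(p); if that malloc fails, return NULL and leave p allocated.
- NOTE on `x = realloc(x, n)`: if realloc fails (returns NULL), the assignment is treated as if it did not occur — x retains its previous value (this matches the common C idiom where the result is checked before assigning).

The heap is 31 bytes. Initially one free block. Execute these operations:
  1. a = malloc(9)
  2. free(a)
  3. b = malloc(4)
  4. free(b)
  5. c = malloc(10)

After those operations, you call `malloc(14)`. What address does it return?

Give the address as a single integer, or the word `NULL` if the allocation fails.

Op 1: a = malloc(9) -> a = 0; heap: [0-8 ALLOC][9-30 FREE]
Op 2: free(a) -> (freed a); heap: [0-30 FREE]
Op 3: b = malloc(4) -> b = 0; heap: [0-3 ALLOC][4-30 FREE]
Op 4: free(b) -> (freed b); heap: [0-30 FREE]
Op 5: c = malloc(10) -> c = 0; heap: [0-9 ALLOC][10-30 FREE]
malloc(14): first-fit scan over [0-9 ALLOC][10-30 FREE] -> 10

Answer: 10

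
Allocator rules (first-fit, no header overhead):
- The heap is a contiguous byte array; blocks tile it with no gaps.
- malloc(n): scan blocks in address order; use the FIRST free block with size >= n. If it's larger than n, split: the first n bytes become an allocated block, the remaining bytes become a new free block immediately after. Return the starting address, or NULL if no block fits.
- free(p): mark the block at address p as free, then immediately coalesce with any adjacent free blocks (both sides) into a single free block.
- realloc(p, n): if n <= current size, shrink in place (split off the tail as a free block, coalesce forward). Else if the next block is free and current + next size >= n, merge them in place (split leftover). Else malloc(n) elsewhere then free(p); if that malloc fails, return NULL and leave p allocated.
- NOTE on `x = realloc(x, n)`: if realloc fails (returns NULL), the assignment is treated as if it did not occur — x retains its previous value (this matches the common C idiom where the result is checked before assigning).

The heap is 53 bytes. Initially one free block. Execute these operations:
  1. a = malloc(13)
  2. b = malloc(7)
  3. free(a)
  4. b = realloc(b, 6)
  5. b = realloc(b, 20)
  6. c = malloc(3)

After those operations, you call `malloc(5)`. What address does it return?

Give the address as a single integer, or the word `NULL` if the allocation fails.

Answer: 3

Derivation:
Op 1: a = malloc(13) -> a = 0; heap: [0-12 ALLOC][13-52 FREE]
Op 2: b = malloc(7) -> b = 13; heap: [0-12 ALLOC][13-19 ALLOC][20-52 FREE]
Op 3: free(a) -> (freed a); heap: [0-12 FREE][13-19 ALLOC][20-52 FREE]
Op 4: b = realloc(b, 6) -> b = 13; heap: [0-12 FREE][13-18 ALLOC][19-52 FREE]
Op 5: b = realloc(b, 20) -> b = 13; heap: [0-12 FREE][13-32 ALLOC][33-52 FREE]
Op 6: c = malloc(3) -> c = 0; heap: [0-2 ALLOC][3-12 FREE][13-32 ALLOC][33-52 FREE]
malloc(5): first-fit scan over [0-2 ALLOC][3-12 FREE][13-32 ALLOC][33-52 FREE] -> 3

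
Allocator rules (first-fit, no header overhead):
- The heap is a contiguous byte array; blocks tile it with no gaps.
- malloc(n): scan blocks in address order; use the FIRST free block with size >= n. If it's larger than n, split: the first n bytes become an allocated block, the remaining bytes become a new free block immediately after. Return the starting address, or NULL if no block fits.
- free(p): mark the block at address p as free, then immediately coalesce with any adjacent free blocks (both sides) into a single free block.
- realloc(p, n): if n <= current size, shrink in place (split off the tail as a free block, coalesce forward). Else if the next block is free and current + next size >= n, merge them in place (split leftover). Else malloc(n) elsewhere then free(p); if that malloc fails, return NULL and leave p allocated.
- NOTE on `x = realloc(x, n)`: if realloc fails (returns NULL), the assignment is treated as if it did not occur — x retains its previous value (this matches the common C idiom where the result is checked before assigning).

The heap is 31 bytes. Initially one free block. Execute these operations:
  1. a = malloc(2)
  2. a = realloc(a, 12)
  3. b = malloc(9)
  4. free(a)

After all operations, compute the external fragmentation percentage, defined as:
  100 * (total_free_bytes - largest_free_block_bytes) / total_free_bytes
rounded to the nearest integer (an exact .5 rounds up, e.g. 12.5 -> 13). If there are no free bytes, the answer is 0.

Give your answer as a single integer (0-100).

Answer: 45

Derivation:
Op 1: a = malloc(2) -> a = 0; heap: [0-1 ALLOC][2-30 FREE]
Op 2: a = realloc(a, 12) -> a = 0; heap: [0-11 ALLOC][12-30 FREE]
Op 3: b = malloc(9) -> b = 12; heap: [0-11 ALLOC][12-20 ALLOC][21-30 FREE]
Op 4: free(a) -> (freed a); heap: [0-11 FREE][12-20 ALLOC][21-30 FREE]
Free blocks: [12 10] total_free=22 largest=12 -> 100*(22-12)/22 = 1000/22 ≈ 45.455 -> rounds to 45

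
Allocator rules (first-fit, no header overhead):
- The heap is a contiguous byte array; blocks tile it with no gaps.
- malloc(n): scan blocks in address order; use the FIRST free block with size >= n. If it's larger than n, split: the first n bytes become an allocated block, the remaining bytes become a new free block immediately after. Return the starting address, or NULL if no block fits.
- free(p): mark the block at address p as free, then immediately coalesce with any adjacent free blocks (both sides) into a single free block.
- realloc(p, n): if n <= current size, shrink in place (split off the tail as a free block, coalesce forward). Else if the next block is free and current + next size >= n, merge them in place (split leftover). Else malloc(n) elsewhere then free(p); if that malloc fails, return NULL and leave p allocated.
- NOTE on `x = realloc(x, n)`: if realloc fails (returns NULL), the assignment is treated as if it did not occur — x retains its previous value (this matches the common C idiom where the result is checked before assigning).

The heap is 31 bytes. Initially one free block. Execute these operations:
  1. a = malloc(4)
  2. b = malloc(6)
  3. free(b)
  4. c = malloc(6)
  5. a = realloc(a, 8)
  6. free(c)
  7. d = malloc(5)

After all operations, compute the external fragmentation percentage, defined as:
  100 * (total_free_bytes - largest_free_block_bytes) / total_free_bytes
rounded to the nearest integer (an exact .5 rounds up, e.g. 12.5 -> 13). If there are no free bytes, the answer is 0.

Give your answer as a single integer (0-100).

Op 1: a = malloc(4) -> a = 0; heap: [0-3 ALLOC][4-30 FREE]
Op 2: b = malloc(6) -> b = 4; heap: [0-3 ALLOC][4-9 ALLOC][10-30 FREE]
Op 3: free(b) -> (freed b); heap: [0-3 ALLOC][4-30 FREE]
Op 4: c = malloc(6) -> c = 4; heap: [0-3 ALLOC][4-9 ALLOC][10-30 FREE]
Op 5: a = realloc(a, 8) -> a = 10; heap: [0-3 FREE][4-9 ALLOC][10-17 ALLOC][18-30 FREE]
Op 6: free(c) -> (freed c); heap: [0-9 FREE][10-17 ALLOC][18-30 FREE]
Op 7: d = malloc(5) -> d = 0; heap: [0-4 ALLOC][5-9 FREE][10-17 ALLOC][18-30 FREE]
Free blocks: [5 13] total_free=18 largest=13 -> 100*(18-13)/18 = 500/18 ≈ 27.778 -> rounds to 28

Answer: 28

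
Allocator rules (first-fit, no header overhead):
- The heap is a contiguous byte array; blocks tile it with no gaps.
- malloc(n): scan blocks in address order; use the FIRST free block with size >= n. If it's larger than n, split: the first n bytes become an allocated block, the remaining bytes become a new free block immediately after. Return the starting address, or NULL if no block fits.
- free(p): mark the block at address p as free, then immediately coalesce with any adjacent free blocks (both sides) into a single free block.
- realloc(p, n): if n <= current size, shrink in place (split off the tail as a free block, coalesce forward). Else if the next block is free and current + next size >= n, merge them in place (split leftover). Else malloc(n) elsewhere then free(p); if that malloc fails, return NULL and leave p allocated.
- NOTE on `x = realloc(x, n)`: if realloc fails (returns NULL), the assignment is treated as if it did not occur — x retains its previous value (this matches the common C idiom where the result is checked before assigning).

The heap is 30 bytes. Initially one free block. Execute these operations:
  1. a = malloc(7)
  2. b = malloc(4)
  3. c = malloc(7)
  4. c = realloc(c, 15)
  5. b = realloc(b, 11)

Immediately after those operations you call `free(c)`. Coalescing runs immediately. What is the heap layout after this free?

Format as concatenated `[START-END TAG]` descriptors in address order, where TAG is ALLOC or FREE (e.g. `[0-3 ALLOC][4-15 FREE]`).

Answer: [0-6 ALLOC][7-10 ALLOC][11-29 FREE]

Derivation:
Op 1: a = malloc(7) -> a = 0; heap: [0-6 ALLOC][7-29 FREE]
Op 2: b = malloc(4) -> b = 7; heap: [0-6 ALLOC][7-10 ALLOC][11-29 FREE]
Op 3: c = malloc(7) -> c = 11; heap: [0-6 ALLOC][7-10 ALLOC][11-17 ALLOC][18-29 FREE]
Op 4: c = realloc(c, 15) -> c = 11; heap: [0-6 ALLOC][7-10 ALLOC][11-25 ALLOC][26-29 FREE]
Op 5: b = realloc(b, 11) -> NULL (b unchanged); heap: [0-6 ALLOC][7-10 ALLOC][11-25 ALLOC][26-29 FREE]
free(c): c = 11 -> block [11-25 ALLOC]; mark free, coalesce with adjacent free neighbors -> [0-6 ALLOC][7-10 ALLOC][11-29 FREE]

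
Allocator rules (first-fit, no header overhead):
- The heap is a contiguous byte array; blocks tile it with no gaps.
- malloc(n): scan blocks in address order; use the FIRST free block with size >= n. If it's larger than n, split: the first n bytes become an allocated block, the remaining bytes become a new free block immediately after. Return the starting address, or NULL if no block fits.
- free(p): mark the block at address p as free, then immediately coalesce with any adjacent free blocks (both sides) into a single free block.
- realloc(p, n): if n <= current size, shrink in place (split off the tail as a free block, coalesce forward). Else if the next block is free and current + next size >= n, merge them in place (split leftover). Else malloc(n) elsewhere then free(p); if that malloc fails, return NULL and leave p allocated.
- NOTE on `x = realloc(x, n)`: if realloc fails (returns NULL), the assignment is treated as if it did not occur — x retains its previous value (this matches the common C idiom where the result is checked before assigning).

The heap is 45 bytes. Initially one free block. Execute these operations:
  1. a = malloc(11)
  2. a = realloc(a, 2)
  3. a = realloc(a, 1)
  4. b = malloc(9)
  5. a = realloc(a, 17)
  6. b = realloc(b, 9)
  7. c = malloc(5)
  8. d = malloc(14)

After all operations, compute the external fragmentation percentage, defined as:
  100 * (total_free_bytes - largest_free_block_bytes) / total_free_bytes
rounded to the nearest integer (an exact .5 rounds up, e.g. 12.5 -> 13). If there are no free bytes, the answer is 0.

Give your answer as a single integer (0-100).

Answer: 7

Derivation:
Op 1: a = malloc(11) -> a = 0; heap: [0-10 ALLOC][11-44 FREE]
Op 2: a = realloc(a, 2) -> a = 0; heap: [0-1 ALLOC][2-44 FREE]
Op 3: a = realloc(a, 1) -> a = 0; heap: [0-0 ALLOC][1-44 FREE]
Op 4: b = malloc(9) -> b = 1; heap: [0-0 ALLOC][1-9 ALLOC][10-44 FREE]
Op 5: a = realloc(a, 17) -> a = 10; heap: [0-0 FREE][1-9 ALLOC][10-26 ALLOC][27-44 FREE]
Op 6: b = realloc(b, 9) -> b = 1; heap: [0-0 FREE][1-9 ALLOC][10-26 ALLOC][27-44 FREE]
Op 7: c = malloc(5) -> c = 27; heap: [0-0 FREE][1-9 ALLOC][10-26 ALLOC][27-31 ALLOC][32-44 FREE]
Op 8: d = malloc(14) -> d = NULL; heap: [0-0 FREE][1-9 ALLOC][10-26 ALLOC][27-31 ALLOC][32-44 FREE]
Free blocks: [1 13] total_free=14 largest=13 -> 100*(14-13)/14 = 100/14 ≈ 7.143 -> rounds to 7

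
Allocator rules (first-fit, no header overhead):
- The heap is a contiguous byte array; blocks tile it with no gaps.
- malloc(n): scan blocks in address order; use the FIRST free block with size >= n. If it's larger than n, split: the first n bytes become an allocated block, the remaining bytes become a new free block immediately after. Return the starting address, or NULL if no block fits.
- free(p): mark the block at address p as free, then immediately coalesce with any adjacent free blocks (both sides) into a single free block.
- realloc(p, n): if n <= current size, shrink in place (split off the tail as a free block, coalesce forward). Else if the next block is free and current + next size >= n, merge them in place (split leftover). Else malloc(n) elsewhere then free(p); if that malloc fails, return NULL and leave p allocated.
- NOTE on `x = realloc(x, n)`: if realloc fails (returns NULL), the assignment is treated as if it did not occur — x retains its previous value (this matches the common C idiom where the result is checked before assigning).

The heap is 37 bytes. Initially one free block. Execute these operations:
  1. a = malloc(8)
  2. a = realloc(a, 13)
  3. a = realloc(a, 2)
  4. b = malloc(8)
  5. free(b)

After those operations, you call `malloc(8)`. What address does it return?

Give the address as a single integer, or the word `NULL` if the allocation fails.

Op 1: a = malloc(8) -> a = 0; heap: [0-7 ALLOC][8-36 FREE]
Op 2: a = realloc(a, 13) -> a = 0; heap: [0-12 ALLOC][13-36 FREE]
Op 3: a = realloc(a, 2) -> a = 0; heap: [0-1 ALLOC][2-36 FREE]
Op 4: b = malloc(8) -> b = 2; heap: [0-1 ALLOC][2-9 ALLOC][10-36 FREE]
Op 5: free(b) -> (freed b); heap: [0-1 ALLOC][2-36 FREE]
malloc(8): first-fit scan over [0-1 ALLOC][2-36 FREE] -> 2

Answer: 2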